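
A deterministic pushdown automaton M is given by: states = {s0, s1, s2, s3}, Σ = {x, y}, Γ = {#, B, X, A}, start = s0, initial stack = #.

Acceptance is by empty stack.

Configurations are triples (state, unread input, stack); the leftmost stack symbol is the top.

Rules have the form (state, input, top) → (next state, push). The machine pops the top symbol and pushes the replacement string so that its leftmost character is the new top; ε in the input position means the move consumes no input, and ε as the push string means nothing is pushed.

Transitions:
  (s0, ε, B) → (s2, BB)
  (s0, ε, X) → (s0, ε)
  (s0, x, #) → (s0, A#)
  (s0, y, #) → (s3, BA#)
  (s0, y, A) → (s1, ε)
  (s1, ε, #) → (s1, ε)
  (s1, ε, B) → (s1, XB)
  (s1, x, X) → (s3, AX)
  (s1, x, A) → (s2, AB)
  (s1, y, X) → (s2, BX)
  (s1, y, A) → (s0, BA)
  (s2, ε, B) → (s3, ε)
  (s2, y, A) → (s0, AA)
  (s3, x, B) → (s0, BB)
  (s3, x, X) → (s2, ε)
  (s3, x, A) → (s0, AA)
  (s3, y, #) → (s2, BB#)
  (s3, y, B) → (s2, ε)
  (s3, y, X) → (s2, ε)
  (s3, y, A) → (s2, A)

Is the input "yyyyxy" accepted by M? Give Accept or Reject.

Reject

(s0, yyyyxy, #)
  read y, top #: go to s3, push BA# → (s3, yyyxy, BA#)
  read y, top B: go to s2, push ε → (s2, yyxy, A#)
  read y, top A: go to s0, push AA → (s0, yxy, AA#)
  read y, top A: go to s1, push ε → (s1, xy, A#)
  read x, top A: go to s2, push AB → (s2, y, AB#)
  read y, top A: go to s0, push AA → (s0, ε, AAB#)
All input consumed; stack is AAB#, not empty, and no further ε-move applies.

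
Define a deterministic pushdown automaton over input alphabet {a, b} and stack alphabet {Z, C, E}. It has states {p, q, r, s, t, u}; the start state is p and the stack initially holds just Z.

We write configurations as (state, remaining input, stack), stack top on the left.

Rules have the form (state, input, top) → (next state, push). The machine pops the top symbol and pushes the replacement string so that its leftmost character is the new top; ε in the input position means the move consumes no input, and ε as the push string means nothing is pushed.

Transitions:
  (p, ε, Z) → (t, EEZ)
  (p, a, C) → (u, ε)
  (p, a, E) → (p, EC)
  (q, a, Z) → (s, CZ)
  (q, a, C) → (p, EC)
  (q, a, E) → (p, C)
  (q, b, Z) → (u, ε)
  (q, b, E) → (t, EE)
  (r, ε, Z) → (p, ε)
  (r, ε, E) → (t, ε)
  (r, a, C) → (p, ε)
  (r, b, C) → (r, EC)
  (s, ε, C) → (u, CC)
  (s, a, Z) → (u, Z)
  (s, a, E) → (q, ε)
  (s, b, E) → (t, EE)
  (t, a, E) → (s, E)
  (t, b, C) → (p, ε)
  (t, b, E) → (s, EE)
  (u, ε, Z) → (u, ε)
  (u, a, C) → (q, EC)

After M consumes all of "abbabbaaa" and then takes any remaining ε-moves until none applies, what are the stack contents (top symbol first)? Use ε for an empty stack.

(p, abbabbaaa, Z) ⊢ (t, abbabbaaa, EEZ) ⊢ (s, bbabbaaa, EEZ) ⊢ (t, babbaaa, EEEZ) ⊢ (s, abbaaa, EEEEZ) ⊢ (q, bbaaa, EEEZ) ⊢ (t, baaa, EEEEZ) ⊢ (s, aaa, EEEEEZ) ⊢ (q, aa, EEEEZ) ⊢ (p, a, CEEEZ) ⊢ (u, ε, EEEZ)
All input consumed in state u with stack EEEZ.

EEEZ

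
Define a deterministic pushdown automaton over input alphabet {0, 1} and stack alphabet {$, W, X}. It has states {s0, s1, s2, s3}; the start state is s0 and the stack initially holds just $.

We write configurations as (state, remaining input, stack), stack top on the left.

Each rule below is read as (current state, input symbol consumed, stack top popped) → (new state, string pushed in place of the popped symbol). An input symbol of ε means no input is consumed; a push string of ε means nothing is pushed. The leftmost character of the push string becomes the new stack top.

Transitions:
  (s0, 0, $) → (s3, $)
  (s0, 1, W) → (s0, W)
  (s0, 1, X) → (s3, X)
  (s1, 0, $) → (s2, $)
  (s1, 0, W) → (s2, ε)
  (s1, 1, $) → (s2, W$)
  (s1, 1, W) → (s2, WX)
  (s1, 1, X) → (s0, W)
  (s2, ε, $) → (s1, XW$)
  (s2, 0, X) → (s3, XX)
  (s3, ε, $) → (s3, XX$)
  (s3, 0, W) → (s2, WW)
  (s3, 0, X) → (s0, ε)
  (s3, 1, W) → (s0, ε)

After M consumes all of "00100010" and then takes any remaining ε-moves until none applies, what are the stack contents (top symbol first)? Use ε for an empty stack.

$

(s0, 00100010, $)
  read 0, top $: go to s3, push $ → (s3, 0100010, $)
  ε-move, top $: go to s3, push XX$ → (s3, 0100010, XX$)
  read 0, top X: go to s0, push ε → (s0, 100010, X$)
  read 1, top X: go to s3, push X → (s3, 00010, X$)
  read 0, top X: go to s0, push ε → (s0, 0010, $)
  read 0, top $: go to s3, push $ → (s3, 010, $)
  ε-move, top $: go to s3, push XX$ → (s3, 010, XX$)
  read 0, top X: go to s0, push ε → (s0, 10, X$)
  read 1, top X: go to s3, push X → (s3, 0, X$)
  read 0, top X: go to s0, push ε → (s0, ε, $)
All input consumed in state s0 with stack $.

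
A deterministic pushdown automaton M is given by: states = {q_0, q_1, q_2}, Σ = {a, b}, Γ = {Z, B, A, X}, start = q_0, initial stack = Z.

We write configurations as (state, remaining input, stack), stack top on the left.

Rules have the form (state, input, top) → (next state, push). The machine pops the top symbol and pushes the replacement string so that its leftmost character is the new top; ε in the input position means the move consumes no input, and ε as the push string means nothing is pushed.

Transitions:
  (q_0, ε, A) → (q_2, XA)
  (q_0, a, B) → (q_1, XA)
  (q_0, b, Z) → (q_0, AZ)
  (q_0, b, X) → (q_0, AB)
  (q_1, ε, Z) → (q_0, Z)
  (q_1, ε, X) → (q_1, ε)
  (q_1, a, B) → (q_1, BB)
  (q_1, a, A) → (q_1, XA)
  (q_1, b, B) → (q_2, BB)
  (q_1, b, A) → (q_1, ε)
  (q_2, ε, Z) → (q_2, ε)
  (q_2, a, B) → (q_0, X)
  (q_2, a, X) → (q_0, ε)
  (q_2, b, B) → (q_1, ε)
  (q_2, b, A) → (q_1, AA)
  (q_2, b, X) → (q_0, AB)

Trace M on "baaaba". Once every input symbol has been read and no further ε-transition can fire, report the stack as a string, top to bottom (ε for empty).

XABAZ

(q_0, baaaba, Z) ⊢ (q_0, aaaba, AZ) ⊢ (q_2, aaaba, XAZ) ⊢ (q_0, aaba, AZ) ⊢ (q_2, aaba, XAZ) ⊢ (q_0, aba, AZ) ⊢ (q_2, aba, XAZ) ⊢ (q_0, ba, AZ) ⊢ (q_2, ba, XAZ) ⊢ (q_0, a, ABAZ) ⊢ (q_2, a, XABAZ) ⊢ (q_0, ε, ABAZ) ⊢ (q_2, ε, XABAZ)
All input consumed in state q_2 with stack XABAZ.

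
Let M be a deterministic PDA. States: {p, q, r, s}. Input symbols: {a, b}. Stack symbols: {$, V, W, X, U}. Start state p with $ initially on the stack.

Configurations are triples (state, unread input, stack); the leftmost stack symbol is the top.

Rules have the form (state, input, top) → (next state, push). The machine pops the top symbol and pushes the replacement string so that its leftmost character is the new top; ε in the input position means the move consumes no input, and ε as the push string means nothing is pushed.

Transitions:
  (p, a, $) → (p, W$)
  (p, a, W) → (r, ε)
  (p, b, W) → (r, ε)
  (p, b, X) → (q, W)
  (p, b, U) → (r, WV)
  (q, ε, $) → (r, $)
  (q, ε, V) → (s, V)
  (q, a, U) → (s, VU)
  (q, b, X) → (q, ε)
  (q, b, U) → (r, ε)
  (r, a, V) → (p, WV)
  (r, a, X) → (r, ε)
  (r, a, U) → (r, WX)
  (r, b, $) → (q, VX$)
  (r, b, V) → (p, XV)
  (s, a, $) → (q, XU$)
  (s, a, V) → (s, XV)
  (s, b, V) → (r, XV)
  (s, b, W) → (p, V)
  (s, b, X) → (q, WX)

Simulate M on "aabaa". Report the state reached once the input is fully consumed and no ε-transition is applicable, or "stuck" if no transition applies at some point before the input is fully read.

stuck

(p, aabaa, $)
  read a, top $: go to p, push W$ → (p, abaa, W$)
  read a, top W: go to r, push ε → (r, baa, $)
  read b, top $: go to q, push VX$ → (q, aa, VX$)
  ε-move, top V: go to s, push V → (s, aa, VX$)
  read a, top V: go to s, push XV → (s, a, XVX$)
No transition for (s, a, top X); M blocks with input a remaining.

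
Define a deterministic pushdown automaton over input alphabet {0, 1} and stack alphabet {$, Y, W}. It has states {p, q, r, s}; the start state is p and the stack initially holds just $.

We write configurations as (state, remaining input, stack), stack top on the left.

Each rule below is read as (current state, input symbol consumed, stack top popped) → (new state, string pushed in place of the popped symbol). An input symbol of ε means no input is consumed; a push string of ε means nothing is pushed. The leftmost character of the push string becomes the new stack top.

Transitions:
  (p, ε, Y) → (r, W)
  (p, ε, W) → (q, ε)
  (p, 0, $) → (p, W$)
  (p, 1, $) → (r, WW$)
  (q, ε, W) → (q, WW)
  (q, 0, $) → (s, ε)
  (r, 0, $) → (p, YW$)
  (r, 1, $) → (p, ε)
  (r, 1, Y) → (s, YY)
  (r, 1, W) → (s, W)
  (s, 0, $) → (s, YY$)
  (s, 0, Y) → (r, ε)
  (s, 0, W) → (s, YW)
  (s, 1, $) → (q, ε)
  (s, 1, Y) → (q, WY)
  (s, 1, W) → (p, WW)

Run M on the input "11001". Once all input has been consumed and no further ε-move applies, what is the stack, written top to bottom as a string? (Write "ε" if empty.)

(p, 11001, $)
  read 1, top $: go to r, push WW$ → (r, 1001, WW$)
  read 1, top W: go to s, push W → (s, 001, WW$)
  read 0, top W: go to s, push YW → (s, 01, YWW$)
  read 0, top Y: go to r, push ε → (r, 1, WW$)
  read 1, top W: go to s, push W → (s, ε, WW$)
All input consumed in state s with stack WW$.

WW$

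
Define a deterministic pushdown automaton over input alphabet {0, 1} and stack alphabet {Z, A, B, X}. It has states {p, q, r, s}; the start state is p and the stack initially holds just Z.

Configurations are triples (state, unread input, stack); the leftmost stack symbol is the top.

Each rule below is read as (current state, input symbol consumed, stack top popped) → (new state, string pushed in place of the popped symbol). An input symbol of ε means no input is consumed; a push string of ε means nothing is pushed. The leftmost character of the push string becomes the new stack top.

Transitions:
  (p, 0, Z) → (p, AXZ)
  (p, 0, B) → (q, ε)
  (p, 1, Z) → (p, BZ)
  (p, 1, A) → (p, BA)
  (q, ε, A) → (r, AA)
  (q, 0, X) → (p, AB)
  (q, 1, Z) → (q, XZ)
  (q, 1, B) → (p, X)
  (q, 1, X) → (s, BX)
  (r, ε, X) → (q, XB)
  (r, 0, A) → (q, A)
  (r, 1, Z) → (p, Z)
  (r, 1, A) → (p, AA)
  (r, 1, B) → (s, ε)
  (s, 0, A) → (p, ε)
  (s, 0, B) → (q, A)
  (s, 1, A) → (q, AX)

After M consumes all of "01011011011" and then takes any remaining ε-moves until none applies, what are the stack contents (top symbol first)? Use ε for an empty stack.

BAAAAAAAXZ

(p, 01011011011, Z)
  read 0, top Z: go to p, push AXZ → (p, 1011011011, AXZ)
  read 1, top A: go to p, push BA → (p, 011011011, BAXZ)
  read 0, top B: go to q, push ε → (q, 11011011, AXZ)
  ε-move, top A: go to r, push AA → (r, 11011011, AAXZ)
  read 1, top A: go to p, push AA → (p, 1011011, AAAXZ)
  read 1, top A: go to p, push BA → (p, 011011, BAAAXZ)
  read 0, top B: go to q, push ε → (q, 11011, AAAXZ)
  ε-move, top A: go to r, push AA → (r, 11011, AAAAXZ)
  read 1, top A: go to p, push AA → (p, 1011, AAAAAXZ)
  read 1, top A: go to p, push BA → (p, 011, BAAAAAXZ)
  read 0, top B: go to q, push ε → (q, 11, AAAAAXZ)
  ε-move, top A: go to r, push AA → (r, 11, AAAAAAXZ)
  read 1, top A: go to p, push AA → (p, 1, AAAAAAAXZ)
  read 1, top A: go to p, push BA → (p, ε, BAAAAAAAXZ)
All input consumed in state p with stack BAAAAAAAXZ.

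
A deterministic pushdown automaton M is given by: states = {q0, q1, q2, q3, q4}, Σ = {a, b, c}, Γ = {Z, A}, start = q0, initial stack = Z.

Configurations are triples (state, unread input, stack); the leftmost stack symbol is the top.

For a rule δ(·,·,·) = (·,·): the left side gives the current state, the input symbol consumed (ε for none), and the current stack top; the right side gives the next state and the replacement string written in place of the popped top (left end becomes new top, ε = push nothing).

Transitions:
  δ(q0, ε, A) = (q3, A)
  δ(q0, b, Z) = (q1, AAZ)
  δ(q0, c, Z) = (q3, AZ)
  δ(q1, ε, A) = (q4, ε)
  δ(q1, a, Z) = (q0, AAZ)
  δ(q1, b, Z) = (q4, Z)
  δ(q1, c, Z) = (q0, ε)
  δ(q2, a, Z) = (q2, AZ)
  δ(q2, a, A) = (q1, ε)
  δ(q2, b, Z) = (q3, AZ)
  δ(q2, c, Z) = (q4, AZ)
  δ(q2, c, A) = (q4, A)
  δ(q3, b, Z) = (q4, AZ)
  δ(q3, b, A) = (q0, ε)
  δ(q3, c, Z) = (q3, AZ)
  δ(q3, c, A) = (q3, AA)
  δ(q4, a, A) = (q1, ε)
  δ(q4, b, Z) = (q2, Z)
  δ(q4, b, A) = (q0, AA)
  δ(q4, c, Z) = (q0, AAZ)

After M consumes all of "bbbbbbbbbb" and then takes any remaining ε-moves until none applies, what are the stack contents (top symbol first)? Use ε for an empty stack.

(q0, bbbbbbbbbb, Z) ⊢ (q1, bbbbbbbbb, AAZ) ⊢ (q4, bbbbbbbbb, AZ) ⊢ (q0, bbbbbbbb, AAZ) ⊢ (q3, bbbbbbbb, AAZ) ⊢ (q0, bbbbbbb, AZ) ⊢ (q3, bbbbbbb, AZ) ⊢ (q0, bbbbbb, Z) ⊢ (q1, bbbbb, AAZ) ⊢ (q4, bbbbb, AZ) ⊢ (q0, bbbb, AAZ) ⊢ (q3, bbbb, AAZ) ⊢ (q0, bbb, AZ) ⊢ (q3, bbb, AZ) ⊢ (q0, bb, Z) ⊢ (q1, b, AAZ) ⊢ (q4, b, AZ) ⊢ (q0, ε, AAZ) ⊢ (q3, ε, AAZ)
All input consumed in state q3 with stack AAZ.

AAZ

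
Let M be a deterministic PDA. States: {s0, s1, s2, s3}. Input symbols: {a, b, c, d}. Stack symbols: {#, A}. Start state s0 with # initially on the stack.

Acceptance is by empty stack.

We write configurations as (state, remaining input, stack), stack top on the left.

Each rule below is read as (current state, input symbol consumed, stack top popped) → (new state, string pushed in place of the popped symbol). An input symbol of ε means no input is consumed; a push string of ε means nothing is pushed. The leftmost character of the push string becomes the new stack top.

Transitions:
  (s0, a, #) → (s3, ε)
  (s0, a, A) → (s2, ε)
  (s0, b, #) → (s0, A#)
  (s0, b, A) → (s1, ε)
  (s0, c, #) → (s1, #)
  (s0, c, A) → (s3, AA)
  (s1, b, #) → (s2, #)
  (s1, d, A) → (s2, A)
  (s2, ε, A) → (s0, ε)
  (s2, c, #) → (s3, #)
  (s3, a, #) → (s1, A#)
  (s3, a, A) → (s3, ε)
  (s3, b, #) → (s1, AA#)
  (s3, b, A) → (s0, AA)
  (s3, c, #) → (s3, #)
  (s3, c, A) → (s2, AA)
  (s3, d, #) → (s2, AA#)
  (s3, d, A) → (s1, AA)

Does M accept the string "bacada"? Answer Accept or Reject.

(s0, bacada, #) ⊢ (s0, acada, A#) ⊢ (s2, cada, #) ⊢ (s3, ada, #) ⊢ (s1, da, A#) ⊢ (s2, a, A#) ⊢ (s0, a, #) ⊢ (s3, ε, ε)
All input consumed and the stack is empty.

Accept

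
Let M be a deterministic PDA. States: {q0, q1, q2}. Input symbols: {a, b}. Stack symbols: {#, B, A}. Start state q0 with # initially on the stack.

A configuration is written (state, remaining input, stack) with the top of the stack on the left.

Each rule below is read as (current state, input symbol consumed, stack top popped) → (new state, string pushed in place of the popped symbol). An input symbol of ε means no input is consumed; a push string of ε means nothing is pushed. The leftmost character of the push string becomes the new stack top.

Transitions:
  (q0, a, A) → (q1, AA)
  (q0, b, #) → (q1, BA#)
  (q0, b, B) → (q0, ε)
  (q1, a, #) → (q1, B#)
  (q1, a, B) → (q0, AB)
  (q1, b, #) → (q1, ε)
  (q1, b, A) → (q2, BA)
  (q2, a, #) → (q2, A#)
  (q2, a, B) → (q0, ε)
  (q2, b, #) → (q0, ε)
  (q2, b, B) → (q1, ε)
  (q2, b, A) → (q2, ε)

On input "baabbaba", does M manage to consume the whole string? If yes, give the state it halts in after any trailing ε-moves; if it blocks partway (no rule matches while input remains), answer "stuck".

(q0, baabbaba, #)
  read b, top #: go to q1, push BA# → (q1, aabbaba, BA#)
  read a, top B: go to q0, push AB → (q0, abbaba, ABA#)
  read a, top A: go to q1, push AA → (q1, bbaba, AABA#)
  read b, top A: go to q2, push BA → (q2, baba, BAABA#)
  read b, top B: go to q1, push ε → (q1, aba, AABA#)
No transition for (q1, a, top A); M blocks with input aba remaining.

stuck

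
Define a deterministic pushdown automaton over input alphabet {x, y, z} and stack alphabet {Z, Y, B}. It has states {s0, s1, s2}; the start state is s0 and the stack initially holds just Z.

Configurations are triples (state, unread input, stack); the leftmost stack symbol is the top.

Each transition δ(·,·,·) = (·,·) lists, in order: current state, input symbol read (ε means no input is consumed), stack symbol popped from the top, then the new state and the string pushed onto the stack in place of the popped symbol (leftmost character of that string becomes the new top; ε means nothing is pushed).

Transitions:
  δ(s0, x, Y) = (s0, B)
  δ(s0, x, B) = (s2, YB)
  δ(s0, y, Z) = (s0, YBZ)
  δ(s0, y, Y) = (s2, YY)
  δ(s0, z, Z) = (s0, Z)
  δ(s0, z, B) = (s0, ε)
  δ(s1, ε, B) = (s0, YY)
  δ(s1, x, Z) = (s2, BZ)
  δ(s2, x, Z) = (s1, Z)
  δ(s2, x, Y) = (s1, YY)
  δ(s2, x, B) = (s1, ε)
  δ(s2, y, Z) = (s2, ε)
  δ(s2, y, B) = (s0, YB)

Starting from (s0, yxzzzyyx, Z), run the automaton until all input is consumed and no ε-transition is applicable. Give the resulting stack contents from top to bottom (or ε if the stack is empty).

(s0, yxzzzyyx, Z)
  read y, top Z: go to s0, push YBZ → (s0, xzzzyyx, YBZ)
  read x, top Y: go to s0, push B → (s0, zzzyyx, BBZ)
  read z, top B: go to s0, push ε → (s0, zzyyx, BZ)
  read z, top B: go to s0, push ε → (s0, zyyx, Z)
  read z, top Z: go to s0, push Z → (s0, yyx, Z)
  read y, top Z: go to s0, push YBZ → (s0, yx, YBZ)
  read y, top Y: go to s2, push YY → (s2, x, YYBZ)
  read x, top Y: go to s1, push YY → (s1, ε, YYYBZ)
All input consumed in state s1 with stack YYYBZ.

YYYBZ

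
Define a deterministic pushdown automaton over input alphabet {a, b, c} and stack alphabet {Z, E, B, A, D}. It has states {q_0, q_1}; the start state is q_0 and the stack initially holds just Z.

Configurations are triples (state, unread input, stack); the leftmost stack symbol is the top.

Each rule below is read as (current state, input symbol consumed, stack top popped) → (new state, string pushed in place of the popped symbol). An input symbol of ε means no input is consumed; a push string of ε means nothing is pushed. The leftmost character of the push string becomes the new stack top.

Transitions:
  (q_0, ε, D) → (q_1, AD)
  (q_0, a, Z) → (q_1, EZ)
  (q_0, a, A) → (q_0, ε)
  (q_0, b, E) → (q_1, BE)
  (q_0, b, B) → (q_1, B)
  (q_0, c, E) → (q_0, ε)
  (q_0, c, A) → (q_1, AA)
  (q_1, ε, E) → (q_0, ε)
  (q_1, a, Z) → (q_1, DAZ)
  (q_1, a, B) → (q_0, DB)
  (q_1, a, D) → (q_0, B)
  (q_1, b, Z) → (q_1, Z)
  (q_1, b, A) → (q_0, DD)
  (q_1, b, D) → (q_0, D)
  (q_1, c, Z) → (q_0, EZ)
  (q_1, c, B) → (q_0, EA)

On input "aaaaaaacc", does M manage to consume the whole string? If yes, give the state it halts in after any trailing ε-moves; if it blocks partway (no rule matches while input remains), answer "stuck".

(q_0, aaaaaaacc, Z)
  read a, top Z: go to q_1, push EZ → (q_1, aaaaaacc, EZ)
  ε-move, top E: go to q_0, push ε → (q_0, aaaaaacc, Z)
  read a, top Z: go to q_1, push EZ → (q_1, aaaaacc, EZ)
  ε-move, top E: go to q_0, push ε → (q_0, aaaaacc, Z)
  read a, top Z: go to q_1, push EZ → (q_1, aaaacc, EZ)
  ε-move, top E: go to q_0, push ε → (q_0, aaaacc, Z)
  read a, top Z: go to q_1, push EZ → (q_1, aaacc, EZ)
  ε-move, top E: go to q_0, push ε → (q_0, aaacc, Z)
  read a, top Z: go to q_1, push EZ → (q_1, aacc, EZ)
  ε-move, top E: go to q_0, push ε → (q_0, aacc, Z)
  read a, top Z: go to q_1, push EZ → (q_1, acc, EZ)
  ε-move, top E: go to q_0, push ε → (q_0, acc, Z)
  read a, top Z: go to q_1, push EZ → (q_1, cc, EZ)
  ε-move, top E: go to q_0, push ε → (q_0, cc, Z)
No transition for (q_0, c, top Z); M blocks with input cc remaining.

stuck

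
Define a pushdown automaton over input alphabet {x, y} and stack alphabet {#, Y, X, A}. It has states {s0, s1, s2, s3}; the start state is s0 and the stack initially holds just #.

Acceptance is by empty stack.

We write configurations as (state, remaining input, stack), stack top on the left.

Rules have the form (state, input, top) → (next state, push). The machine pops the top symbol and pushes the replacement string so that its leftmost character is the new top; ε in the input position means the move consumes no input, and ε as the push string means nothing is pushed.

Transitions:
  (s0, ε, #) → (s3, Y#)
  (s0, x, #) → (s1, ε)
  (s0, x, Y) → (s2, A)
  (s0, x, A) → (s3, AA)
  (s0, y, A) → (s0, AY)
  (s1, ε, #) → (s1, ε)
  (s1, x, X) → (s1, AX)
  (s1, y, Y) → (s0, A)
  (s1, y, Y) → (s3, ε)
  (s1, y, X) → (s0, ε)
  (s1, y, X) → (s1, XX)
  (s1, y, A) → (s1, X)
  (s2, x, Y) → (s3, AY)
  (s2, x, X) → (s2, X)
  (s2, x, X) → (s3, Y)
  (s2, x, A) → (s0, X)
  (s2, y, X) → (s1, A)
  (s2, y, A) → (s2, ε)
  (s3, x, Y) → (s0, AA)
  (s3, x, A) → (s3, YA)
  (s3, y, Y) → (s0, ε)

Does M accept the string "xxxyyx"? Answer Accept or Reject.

No computation consumes all input and empties the stack.

Reject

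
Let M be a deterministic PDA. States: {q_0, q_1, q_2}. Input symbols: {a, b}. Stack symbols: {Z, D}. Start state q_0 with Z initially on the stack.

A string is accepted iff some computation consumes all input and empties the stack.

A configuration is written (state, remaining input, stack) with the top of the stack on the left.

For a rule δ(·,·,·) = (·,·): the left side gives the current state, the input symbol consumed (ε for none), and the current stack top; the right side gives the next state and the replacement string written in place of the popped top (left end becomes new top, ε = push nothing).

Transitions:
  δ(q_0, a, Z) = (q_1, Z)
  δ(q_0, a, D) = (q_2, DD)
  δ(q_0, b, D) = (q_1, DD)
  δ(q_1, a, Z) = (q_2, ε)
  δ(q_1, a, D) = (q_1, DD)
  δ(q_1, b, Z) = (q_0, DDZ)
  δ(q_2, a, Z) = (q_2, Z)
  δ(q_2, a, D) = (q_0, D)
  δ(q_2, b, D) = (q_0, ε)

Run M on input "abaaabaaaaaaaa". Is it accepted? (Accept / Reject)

(q_0, abaaabaaaaaaaa, Z)
  read a, top Z: go to q_1, push Z → (q_1, baaabaaaaaaaa, Z)
  read b, top Z: go to q_0, push DDZ → (q_0, aaabaaaaaaaa, DDZ)
  read a, top D: go to q_2, push DD → (q_2, aabaaaaaaaa, DDDZ)
  read a, top D: go to q_0, push D → (q_0, abaaaaaaaa, DDDZ)
  read a, top D: go to q_2, push DD → (q_2, baaaaaaaa, DDDDZ)
  read b, top D: go to q_0, push ε → (q_0, aaaaaaaa, DDDZ)
  read a, top D: go to q_2, push DD → (q_2, aaaaaaa, DDDDZ)
  read a, top D: go to q_0, push D → (q_0, aaaaaa, DDDDZ)
  read a, top D: go to q_2, push DD → (q_2, aaaaa, DDDDDZ)
  read a, top D: go to q_0, push D → (q_0, aaaa, DDDDDZ)
  read a, top D: go to q_2, push DD → (q_2, aaa, DDDDDDZ)
  read a, top D: go to q_0, push D → (q_0, aa, DDDDDDZ)
  read a, top D: go to q_2, push DD → (q_2, a, DDDDDDDZ)
  read a, top D: go to q_0, push D → (q_0, ε, DDDDDDDZ)
All input consumed; stack is DDDDDDDZ, not empty, and no further ε-move applies.

Reject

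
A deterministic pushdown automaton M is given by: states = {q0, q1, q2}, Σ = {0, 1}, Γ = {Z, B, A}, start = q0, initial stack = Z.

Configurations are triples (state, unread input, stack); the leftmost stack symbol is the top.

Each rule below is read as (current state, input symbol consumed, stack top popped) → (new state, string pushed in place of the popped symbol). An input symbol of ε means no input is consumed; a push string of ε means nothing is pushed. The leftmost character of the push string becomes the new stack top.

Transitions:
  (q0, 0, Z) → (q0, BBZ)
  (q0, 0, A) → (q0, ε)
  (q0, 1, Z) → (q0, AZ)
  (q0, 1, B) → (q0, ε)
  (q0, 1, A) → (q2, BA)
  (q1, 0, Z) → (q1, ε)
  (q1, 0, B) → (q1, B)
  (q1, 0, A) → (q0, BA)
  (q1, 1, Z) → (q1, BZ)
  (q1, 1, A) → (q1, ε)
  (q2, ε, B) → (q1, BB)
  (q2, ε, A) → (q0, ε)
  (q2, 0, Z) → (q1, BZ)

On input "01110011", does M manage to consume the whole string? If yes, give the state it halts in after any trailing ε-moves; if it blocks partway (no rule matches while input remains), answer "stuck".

(q0, 01110011, Z) ⊢ (q0, 1110011, BBZ) ⊢ (q0, 110011, BZ) ⊢ (q0, 10011, Z) ⊢ (q0, 0011, AZ) ⊢ (q0, 011, Z) ⊢ (q0, 11, BBZ) ⊢ (q0, 1, BZ) ⊢ (q0, ε, Z)
All input consumed; M is in state q0.

q0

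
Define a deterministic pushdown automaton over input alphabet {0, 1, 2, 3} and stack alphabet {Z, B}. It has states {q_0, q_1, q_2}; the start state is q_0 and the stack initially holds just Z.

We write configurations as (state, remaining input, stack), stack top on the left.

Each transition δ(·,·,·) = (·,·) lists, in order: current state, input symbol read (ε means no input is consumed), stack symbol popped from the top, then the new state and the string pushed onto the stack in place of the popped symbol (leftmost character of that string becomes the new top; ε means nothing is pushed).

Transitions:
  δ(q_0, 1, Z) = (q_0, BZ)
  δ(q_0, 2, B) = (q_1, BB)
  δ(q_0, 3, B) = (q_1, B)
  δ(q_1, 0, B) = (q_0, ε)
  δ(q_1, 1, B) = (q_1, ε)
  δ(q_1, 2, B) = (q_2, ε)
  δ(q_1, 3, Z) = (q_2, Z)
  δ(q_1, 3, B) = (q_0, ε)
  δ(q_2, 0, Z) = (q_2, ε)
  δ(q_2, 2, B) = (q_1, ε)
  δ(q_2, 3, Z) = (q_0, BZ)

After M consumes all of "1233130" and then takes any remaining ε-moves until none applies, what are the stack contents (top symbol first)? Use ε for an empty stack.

ε

(q_0, 1233130, Z)
  read 1, top Z: go to q_0, push BZ → (q_0, 233130, BZ)
  read 2, top B: go to q_1, push BB → (q_1, 33130, BBZ)
  read 3, top B: go to q_0, push ε → (q_0, 3130, BZ)
  read 3, top B: go to q_1, push B → (q_1, 130, BZ)
  read 1, top B: go to q_1, push ε → (q_1, 30, Z)
  read 3, top Z: go to q_2, push Z → (q_2, 0, Z)
  read 0, top Z: go to q_2, push ε → (q_2, ε, ε)
All input consumed in state q_2 with stack ε.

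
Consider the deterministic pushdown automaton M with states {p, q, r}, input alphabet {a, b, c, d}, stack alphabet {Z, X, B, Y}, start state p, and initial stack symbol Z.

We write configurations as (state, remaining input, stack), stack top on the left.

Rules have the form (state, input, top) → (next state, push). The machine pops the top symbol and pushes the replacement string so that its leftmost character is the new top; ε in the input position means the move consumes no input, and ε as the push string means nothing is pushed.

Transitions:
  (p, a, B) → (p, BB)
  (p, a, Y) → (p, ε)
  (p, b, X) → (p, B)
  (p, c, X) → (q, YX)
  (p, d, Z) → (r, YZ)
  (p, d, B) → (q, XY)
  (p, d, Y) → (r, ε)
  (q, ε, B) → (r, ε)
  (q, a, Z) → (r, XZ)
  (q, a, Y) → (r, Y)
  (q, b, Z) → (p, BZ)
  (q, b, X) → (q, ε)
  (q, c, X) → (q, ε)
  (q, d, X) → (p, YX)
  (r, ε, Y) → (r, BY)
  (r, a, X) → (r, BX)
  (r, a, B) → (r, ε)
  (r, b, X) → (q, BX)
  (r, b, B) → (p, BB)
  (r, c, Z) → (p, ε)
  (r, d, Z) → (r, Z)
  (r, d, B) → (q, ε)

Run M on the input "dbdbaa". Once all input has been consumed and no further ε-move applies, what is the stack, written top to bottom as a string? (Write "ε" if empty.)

(p, dbdbaa, Z)
  read d, top Z: go to r, push YZ → (r, bdbaa, YZ)
  ε-move, top Y: go to r, push BY → (r, bdbaa, BYZ)
  read b, top B: go to p, push BB → (p, dbaa, BBYZ)
  read d, top B: go to q, push XY → (q, baa, XYBYZ)
  read b, top X: go to q, push ε → (q, aa, YBYZ)
  read a, top Y: go to r, push Y → (r, a, YBYZ)
  ε-move, top Y: go to r, push BY → (r, a, BYBYZ)
  read a, top B: go to r, push ε → (r, ε, YBYZ)
  ε-move, top Y: go to r, push BY → (r, ε, BYBYZ)
All input consumed in state r with stack BYBYZ.

BYBYZ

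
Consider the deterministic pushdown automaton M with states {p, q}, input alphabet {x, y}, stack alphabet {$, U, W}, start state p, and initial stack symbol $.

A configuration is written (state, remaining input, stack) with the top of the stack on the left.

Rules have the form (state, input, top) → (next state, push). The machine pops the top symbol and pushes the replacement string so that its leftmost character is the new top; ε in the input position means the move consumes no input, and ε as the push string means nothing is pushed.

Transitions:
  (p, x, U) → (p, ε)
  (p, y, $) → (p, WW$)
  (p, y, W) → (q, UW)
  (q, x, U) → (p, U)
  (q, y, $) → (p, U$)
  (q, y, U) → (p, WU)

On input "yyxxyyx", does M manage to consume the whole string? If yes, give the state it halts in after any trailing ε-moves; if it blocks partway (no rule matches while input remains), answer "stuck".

stuck

(p, yyxxyyx, $)
  read y, top $: go to p, push WW$ → (p, yxxyyx, WW$)
  read y, top W: go to q, push UW → (q, xxyyx, UWW$)
  read x, top U: go to p, push U → (p, xyyx, UWW$)
  read x, top U: go to p, push ε → (p, yyx, WW$)
  read y, top W: go to q, push UW → (q, yx, UWW$)
  read y, top U: go to p, push WU → (p, x, WUWW$)
No transition for (p, x, top W); M blocks with input x remaining.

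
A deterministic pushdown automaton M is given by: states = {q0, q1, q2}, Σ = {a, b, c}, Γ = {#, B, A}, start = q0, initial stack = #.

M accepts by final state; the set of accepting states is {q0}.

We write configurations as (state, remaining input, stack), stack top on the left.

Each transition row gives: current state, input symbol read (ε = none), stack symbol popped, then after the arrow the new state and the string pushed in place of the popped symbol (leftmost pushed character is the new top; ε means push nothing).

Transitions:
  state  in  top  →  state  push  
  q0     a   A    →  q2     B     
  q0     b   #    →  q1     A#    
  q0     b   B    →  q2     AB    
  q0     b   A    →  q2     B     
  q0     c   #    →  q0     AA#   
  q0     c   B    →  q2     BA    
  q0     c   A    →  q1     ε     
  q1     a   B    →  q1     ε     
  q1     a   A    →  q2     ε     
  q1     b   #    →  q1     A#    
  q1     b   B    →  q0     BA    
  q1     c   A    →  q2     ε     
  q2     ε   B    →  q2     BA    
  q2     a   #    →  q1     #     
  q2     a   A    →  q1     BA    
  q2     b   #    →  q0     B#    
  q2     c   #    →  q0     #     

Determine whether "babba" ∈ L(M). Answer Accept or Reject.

Reject

(q0, babba, #)
  read b, top #: go to q1, push A# → (q1, abba, A#)
  read a, top A: go to q2, push ε → (q2, bba, #)
  read b, top #: go to q0, push B# → (q0, ba, B#)
  read b, top B: go to q2, push AB → (q2, a, AB#)
  read a, top A: go to q1, push BA → (q1, ε, BAB#)
All input consumed; state q1 ∉ F and no further ε-move applies.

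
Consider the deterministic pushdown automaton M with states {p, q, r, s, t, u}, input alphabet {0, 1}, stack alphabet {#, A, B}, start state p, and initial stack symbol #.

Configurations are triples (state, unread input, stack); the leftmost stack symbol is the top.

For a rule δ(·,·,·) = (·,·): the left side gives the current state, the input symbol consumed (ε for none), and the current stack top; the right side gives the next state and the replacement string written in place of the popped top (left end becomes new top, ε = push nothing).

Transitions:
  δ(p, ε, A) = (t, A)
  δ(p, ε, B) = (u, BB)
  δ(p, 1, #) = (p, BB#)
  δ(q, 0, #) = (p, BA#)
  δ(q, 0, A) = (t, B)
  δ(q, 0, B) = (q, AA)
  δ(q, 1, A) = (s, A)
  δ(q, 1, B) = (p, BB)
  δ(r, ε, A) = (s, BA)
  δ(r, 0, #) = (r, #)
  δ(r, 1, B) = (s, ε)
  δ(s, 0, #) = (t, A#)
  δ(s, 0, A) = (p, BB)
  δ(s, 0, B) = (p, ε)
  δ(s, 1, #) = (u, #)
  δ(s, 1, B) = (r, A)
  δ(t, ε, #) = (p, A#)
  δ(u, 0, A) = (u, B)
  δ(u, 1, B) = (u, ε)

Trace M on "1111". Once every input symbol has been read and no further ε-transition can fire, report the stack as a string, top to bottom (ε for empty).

#

(p, 1111, #)
  read 1, top #: go to p, push BB# → (p, 111, BB#)
  ε-move, top B: go to u, push BB → (u, 111, BBB#)
  read 1, top B: go to u, push ε → (u, 11, BB#)
  read 1, top B: go to u, push ε → (u, 1, B#)
  read 1, top B: go to u, push ε → (u, ε, #)
All input consumed in state u with stack #.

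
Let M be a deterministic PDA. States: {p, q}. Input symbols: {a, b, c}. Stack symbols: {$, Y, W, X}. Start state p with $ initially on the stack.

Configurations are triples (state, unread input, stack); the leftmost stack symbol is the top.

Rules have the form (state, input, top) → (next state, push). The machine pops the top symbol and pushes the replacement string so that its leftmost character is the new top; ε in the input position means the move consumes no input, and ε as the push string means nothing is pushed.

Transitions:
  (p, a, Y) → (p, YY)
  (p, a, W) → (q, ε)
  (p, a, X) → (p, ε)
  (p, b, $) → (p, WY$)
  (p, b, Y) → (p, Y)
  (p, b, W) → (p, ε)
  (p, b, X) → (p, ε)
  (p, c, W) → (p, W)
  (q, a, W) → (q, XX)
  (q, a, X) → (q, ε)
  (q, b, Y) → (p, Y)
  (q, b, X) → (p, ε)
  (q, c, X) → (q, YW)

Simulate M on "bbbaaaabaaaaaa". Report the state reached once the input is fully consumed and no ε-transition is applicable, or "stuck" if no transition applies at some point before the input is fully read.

p

(p, bbbaaaabaaaaaa, $)
  read b, top $: go to p, push WY$ → (p, bbaaaabaaaaaa, WY$)
  read b, top W: go to p, push ε → (p, baaaabaaaaaa, Y$)
  read b, top Y: go to p, push Y → (p, aaaabaaaaaa, Y$)
  read a, top Y: go to p, push YY → (p, aaabaaaaaa, YY$)
  read a, top Y: go to p, push YY → (p, aabaaaaaa, YYY$)
  read a, top Y: go to p, push YY → (p, abaaaaaa, YYYY$)
  read a, top Y: go to p, push YY → (p, baaaaaa, YYYYY$)
  read b, top Y: go to p, push Y → (p, aaaaaa, YYYYY$)
  read a, top Y: go to p, push YY → (p, aaaaa, YYYYYY$)
  read a, top Y: go to p, push YY → (p, aaaa, YYYYYYY$)
  read a, top Y: go to p, push YY → (p, aaa, YYYYYYYY$)
  read a, top Y: go to p, push YY → (p, aa, YYYYYYYYY$)
  read a, top Y: go to p, push YY → (p, a, YYYYYYYYYY$)
  read a, top Y: go to p, push YY → (p, ε, YYYYYYYYYYY$)
All input consumed; M is in state p.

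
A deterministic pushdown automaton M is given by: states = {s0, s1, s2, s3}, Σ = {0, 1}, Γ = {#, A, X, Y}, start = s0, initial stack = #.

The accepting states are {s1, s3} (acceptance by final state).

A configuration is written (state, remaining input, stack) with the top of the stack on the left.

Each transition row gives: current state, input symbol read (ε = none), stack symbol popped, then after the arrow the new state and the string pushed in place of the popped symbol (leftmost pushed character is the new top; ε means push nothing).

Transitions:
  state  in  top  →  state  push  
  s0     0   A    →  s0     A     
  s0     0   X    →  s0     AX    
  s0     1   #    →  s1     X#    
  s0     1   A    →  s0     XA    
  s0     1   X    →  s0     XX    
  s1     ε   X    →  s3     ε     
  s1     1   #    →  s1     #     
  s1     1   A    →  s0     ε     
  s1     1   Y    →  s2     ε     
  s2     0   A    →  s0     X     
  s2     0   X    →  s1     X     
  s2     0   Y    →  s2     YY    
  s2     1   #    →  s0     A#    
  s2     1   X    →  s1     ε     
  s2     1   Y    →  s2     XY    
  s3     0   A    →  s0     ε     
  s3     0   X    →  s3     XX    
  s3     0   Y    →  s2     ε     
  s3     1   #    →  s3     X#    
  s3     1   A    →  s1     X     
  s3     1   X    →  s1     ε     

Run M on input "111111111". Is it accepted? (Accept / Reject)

Accept

(s0, 111111111, #) ⊢ (s1, 11111111, X#) ⊢ (s3, 11111111, #) ⊢ (s3, 1111111, X#) ⊢ (s1, 111111, #) ⊢ (s1, 11111, #) ⊢ (s1, 1111, #) ⊢ (s1, 111, #) ⊢ (s1, 11, #) ⊢ (s1, 1, #) ⊢ (s1, ε, #)
All input consumed; state s1 ∈ F.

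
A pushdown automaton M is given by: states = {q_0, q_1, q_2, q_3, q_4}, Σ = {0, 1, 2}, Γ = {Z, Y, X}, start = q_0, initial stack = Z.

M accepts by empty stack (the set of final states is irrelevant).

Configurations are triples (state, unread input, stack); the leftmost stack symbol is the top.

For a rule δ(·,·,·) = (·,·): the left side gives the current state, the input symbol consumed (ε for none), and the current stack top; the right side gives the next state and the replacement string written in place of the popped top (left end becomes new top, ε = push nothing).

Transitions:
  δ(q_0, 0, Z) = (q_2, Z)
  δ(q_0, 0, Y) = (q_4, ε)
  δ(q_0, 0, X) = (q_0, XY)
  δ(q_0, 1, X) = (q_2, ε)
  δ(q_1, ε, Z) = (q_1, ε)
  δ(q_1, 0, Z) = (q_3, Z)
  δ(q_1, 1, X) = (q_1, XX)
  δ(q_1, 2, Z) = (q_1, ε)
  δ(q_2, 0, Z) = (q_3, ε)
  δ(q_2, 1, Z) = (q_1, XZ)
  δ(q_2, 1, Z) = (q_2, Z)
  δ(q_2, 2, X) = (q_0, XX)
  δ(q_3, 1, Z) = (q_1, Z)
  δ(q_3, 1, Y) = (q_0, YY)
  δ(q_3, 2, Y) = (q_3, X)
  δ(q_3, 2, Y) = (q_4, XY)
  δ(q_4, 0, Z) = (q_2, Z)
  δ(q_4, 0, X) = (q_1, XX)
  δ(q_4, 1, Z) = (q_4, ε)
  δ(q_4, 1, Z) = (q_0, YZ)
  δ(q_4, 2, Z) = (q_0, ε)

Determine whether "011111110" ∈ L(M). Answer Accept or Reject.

Accept

One accepting computation: (q_0, 011111110, Z) ⊢ (q_2, 11111110, Z) ⊢ (q_2, 1111110, Z) ⊢ (q_2, 111110, Z) ⊢ (q_2, 11110, Z) ⊢ (q_2, 1110, Z) ⊢ (q_2, 110, Z) ⊢ (q_2, 10, Z) ⊢ (q_2, 0, Z) ⊢ (q_3, ε, ε)
All input consumed and the stack is empty.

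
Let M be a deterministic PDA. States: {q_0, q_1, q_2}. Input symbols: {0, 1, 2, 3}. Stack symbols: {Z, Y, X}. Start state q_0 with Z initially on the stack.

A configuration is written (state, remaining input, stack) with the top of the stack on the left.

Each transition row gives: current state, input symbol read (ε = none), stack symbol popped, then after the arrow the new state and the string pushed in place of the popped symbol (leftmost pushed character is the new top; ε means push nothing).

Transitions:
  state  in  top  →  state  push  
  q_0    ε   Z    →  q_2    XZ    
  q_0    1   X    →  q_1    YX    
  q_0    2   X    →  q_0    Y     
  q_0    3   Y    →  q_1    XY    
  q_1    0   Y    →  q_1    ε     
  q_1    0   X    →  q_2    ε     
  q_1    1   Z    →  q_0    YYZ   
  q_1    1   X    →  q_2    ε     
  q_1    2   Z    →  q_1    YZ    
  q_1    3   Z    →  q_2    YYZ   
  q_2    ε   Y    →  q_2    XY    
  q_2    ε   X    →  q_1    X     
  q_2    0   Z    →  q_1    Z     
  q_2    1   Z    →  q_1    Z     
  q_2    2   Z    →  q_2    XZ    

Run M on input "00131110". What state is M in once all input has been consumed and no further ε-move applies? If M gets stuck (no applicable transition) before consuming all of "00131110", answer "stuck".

(q_0, 00131110, Z)
  ε-move, top Z: go to q_2, push XZ → (q_2, 00131110, XZ)
  ε-move, top X: go to q_1, push X → (q_1, 00131110, XZ)
  read 0, top X: go to q_2, push ε → (q_2, 0131110, Z)
  read 0, top Z: go to q_1, push Z → (q_1, 131110, Z)
  read 1, top Z: go to q_0, push YYZ → (q_0, 31110, YYZ)
  read 3, top Y: go to q_1, push XY → (q_1, 1110, XYYZ)
  read 1, top X: go to q_2, push ε → (q_2, 110, YYZ)
  ε-move, top Y: go to q_2, push XY → (q_2, 110, XYYZ)
  ε-move, top X: go to q_1, push X → (q_1, 110, XYYZ)
  read 1, top X: go to q_2, push ε → (q_2, 10, YYZ)
  ε-move, top Y: go to q_2, push XY → (q_2, 10, XYYZ)
  ε-move, top X: go to q_1, push X → (q_1, 10, XYYZ)
  read 1, top X: go to q_2, push ε → (q_2, 0, YYZ)
  ε-move, top Y: go to q_2, push XY → (q_2, 0, XYYZ)
  ε-move, top X: go to q_1, push X → (q_1, 0, XYYZ)
  read 0, top X: go to q_2, push ε → (q_2, ε, YYZ)
  ε-move, top Y: go to q_2, push XY → (q_2, ε, XYYZ)
  ε-move, top X: go to q_1, push X → (q_1, ε, XYYZ)
All input consumed; M is in state q_1.

q_1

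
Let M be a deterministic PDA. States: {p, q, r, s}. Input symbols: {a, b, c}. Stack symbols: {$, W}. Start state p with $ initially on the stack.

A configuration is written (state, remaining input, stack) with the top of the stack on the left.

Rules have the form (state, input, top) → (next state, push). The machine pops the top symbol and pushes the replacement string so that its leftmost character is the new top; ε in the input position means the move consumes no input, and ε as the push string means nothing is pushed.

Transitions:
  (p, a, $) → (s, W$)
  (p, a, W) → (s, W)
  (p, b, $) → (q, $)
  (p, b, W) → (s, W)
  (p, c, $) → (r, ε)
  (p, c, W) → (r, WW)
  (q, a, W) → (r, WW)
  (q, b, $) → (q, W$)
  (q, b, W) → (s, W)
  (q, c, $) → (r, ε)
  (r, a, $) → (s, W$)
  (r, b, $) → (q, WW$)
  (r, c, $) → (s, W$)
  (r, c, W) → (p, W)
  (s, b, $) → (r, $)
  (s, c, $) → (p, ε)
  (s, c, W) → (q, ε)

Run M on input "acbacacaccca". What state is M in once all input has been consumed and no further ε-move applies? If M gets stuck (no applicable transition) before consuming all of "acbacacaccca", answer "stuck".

s

(p, acbacacaccca, $)
  read a, top $: go to s, push W$ → (s, cbacacaccca, W$)
  read c, top W: go to q, push ε → (q, bacacaccca, $)
  read b, top $: go to q, push W$ → (q, acacaccca, W$)
  read a, top W: go to r, push WW → (r, cacaccca, WW$)
  read c, top W: go to p, push W → (p, acaccca, WW$)
  read a, top W: go to s, push W → (s, caccca, WW$)
  read c, top W: go to q, push ε → (q, accca, W$)
  read a, top W: go to r, push WW → (r, ccca, WW$)
  read c, top W: go to p, push W → (p, cca, WW$)
  read c, top W: go to r, push WW → (r, ca, WWW$)
  read c, top W: go to p, push W → (p, a, WWW$)
  read a, top W: go to s, push W → (s, ε, WWW$)
All input consumed; M is in state s.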